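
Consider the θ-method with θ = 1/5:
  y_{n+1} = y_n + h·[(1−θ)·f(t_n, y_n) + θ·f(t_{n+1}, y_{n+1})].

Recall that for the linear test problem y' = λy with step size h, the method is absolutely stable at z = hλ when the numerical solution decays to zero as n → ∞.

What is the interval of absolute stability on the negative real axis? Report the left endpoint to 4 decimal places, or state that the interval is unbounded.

Test eqn y'=λy, z=hλ:
  y_{n+1} = y_n + z·[4/5·y_n + 1/5·y_{n+1}] ⇒ (1 − 1/5z)y_{n+1} = (1 + 4/5z)y_n
  R(z) = (1 + 4/5z)/(1 − 1/5z).

Find x<0 with |R(x)|<1.
x=-1.24: |R|=0.0064
R=−1: 1+4/5x = −1+1/5x ⇒ -3/5x=2 ⇒ x=2/(-3/5)=-3.3333
Confirm numerically:
  x=-3.257: |R|=0.97227 <1
  x=-2.122: |R|=0.48975 <1
  x=-1.544: |R|=0.17971 <1
  x=-1.379: |R|=0.08089 <1
  x=-3.641: |R|=1.10682 >1
  x=-3.583: |R|=1.08727 >1
Stable set (-3.3333, 0).

(-3.3333, 0).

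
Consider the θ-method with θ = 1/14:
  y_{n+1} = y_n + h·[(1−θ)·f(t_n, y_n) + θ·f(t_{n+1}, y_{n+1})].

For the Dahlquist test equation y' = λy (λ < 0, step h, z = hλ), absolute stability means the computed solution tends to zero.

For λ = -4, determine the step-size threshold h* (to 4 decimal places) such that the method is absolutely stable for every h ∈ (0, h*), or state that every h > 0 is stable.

On y'=λy, z=hλ:
  y_{n+1} = y_n + z·[13/14·y_n + 1/14·y_{n+1}] ⇒ (1 − 1/14z)y_{n+1} = (1 + 13/14z)y_n
  ⇒ R(z) = (1 + 13/14z)/(1 − 1/14z).

Need |R(x)|<1, x<0.
x=-1.39: |R|=0.2645
R=−1: 1+13/14x = −1+1/14x ⇒ -6/7x=2 ⇒ x=2/(-6/7)=-2.3333
Confirm numerically:
  x=-2.043: |R|=0.78283 <1
  x=-1.432: |R|=0.29912 <1
  x=-1.250: |R|=0.14754 <1
  x=-2.771: |R|=1.31316 >1
Stable set (-2.3333, 0).

(-2.3333,0); λ=-4 ⇒ h* = (7/3)/4 = 0.5833.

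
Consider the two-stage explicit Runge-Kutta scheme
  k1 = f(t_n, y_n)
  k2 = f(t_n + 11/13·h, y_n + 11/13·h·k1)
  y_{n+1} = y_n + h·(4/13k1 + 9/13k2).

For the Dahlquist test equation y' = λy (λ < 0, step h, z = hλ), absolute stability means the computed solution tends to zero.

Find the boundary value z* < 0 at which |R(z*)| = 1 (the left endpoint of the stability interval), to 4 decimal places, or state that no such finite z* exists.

With y'=λy (z=hλ):
  k1=λy_n ⇒ h·k1=z·y_n;  k2=λ(1+11/13z)y_n ⇒ h·k2=z(1+11/13z)y_n
  y_{n+1}/y_n = 1 + 4/13z + 9/13z(1+11/13z) = 1 + z + 99/169z²
  Hence R(z) = 1 + z + 99/169z².

Need |R(x)|<1, x<0.
x=-0.36: |R|=0.7159
R=1: x+99/169x²=0 ⇒ x=−169/99=-1.7071; min R=1−1/(4·99/169)=0.5732>−1
Confirm numerically:
  x=-1.486: |R|=0.80756 <1
  x=-1.402: |R|=0.74945 <1
  x=-1.183: |R|=0.63682 <1
  x=-0.733: |R|=0.58174 <1
  x=-2.076: |R|=1.44866 >1
  x=-1.824: |R|=1.12494 >1
Interval (-1.7071, 0).

left endpoint -1.7071.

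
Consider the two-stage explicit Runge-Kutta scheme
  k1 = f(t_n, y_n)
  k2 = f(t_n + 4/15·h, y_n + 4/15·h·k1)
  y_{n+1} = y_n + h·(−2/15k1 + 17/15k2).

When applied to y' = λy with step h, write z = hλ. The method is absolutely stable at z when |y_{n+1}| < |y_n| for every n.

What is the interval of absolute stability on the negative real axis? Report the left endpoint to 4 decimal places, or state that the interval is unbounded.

Set f=λy, z=hλ:
  k1=λy_n ⇒ h·k1=z·y_n;  k2=λ(1+4/15z)y_n ⇒ h·k2=z(1+4/15z)y_n
  y_{n+1}/y_n = 1 − 2/15z + 17/15z(1+4/15z) = 1 + z + 68/225z²
  R(z) = 1 + z + 68/225z².

Need |R(x)|<1, x<0.
x=-0.75: |R|=0.4200
R=1: x+68/225x²=0 ⇒ x=−225/68=-3.3088; min R=1−1/(4·68/225)=0.1728>−1
Confirm numerically:
  x=-2.067: |R|=0.22424 <1
  x=-2.049: |R|=0.21985 <1
  x=-1.486: |R|=0.18137 <1
  x=-3.783: |R|=1.54213 >1
  x=-3.455: |R|=1.15263 >1
Interval (-3.3088, 0).

z∈(-3.3088,0).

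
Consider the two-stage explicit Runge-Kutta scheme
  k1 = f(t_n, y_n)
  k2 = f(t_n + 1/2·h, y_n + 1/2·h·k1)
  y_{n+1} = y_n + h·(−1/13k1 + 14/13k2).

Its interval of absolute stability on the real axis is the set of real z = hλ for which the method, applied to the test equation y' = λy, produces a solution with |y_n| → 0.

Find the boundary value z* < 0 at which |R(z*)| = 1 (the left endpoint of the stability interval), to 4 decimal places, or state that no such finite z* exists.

z* = -1.8571.

Test eqn y'=λy, z=hλ:
  k1=λy_n ⇒ h·k1=z·y_n;  k2=λ(1+1/2z)y_n ⇒ h·k2=z(1+1/2z)y_n
  y_{n+1}/y_n = 1 − 1/13z + 14/13z(1+1/2z) = 1 + z + 7/13z²
  ⇒ R(z) = 1 + z + 7/13z².

Boundary: |R(x)|=1, x<0.
x=-1.43: |R|=0.6711
R=1: x+7/13x²=0 ⇒ x=−13/7=-1.8571; min R=1−1/(4·7/13)=0.5357>−1
Confirm numerically:
  x=-1.550: |R|=0.74365 <1
  x=-1.458: |R|=0.68664 <1
  x=-1.442: |R|=0.67766 <1
  x=-0.998: |R|=0.53831 <1
  x=-2.131: |R|=1.31424 >1
  x=-1.898: |R|=1.04176 >1
So |R|<1 on (-1.8571, 0).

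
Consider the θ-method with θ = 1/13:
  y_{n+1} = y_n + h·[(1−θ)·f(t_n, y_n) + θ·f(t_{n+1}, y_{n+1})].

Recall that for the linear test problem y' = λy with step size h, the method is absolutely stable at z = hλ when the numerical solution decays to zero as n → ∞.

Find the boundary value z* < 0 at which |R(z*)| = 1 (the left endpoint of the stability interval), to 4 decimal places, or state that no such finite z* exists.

On y'=λy, z=hλ:
  y_{n+1} = y_n + z·[12/13·y_n + 1/13·y_{n+1}] ⇒ (1 − 1/13z)y_{n+1} = (1 + 12/13z)y_n
  ⇒ R(z) = (1 + 12/13z)/(1 − 1/13z).

Need |R(x)|<1, x<0.
x=-1.63: |R|=0.4484
R=−1: 1+12/13x = −1+1/13x ⇒ -11/13x=2 ⇒ x=2/(-11/13)=-2.3636
Confirm numerically:
  x=-2.270: |R|=0.93255 <1
  x=-2.101: |R|=0.80869 <1
  x=-2.089: |R|=0.79979 <1
  x=-1.538: |R|=0.37529 <1
  x=-2.831: |R|=1.32474 >1
  x=-2.664: |R|=1.21093 >1
  x=-2.539: |R|=1.12414 >1
So |R|<1 on (-2.3636, 0).

z* = -2.3636.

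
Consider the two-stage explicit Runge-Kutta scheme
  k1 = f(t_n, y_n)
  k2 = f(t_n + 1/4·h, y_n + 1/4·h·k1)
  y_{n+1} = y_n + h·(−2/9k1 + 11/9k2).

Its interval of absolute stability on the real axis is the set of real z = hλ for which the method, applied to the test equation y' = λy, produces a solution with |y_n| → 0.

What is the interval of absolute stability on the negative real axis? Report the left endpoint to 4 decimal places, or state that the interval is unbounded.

z∈(-3.2727,0).

On y'=λy, z=hλ:
  k1=λy_n ⇒ h·k1=z·y_n;  k2=λ(1+1/4z)y_n ⇒ h·k2=z(1+1/4z)y_n
  y_{n+1}/y_n = 1 − 2/9z + 11/9z(1+1/4z) = 1 + z + 11/36z²
  Hence R(z) = 1 + z + 11/36z².

Boundary: |R(x)|=1, x<0.
x=-0.61: |R|=0.5037
R=1: x+11/36x²=0 ⇒ x=−36/11=-3.2727; min R=1−1/(4·11/36)=0.1818>−1
Confirm numerically:
  x=-2.974: |R|=0.72854 <1
  x=-1.618: |R|=0.18192 <1
  x=-1.570: |R|=0.18316 <1
  x=-3.727: |R|=1.51733 >1
  x=-3.719: |R|=1.50713 >1
  x=-3.621: |R|=1.38533 >1
Stable set (-3.2727, 0).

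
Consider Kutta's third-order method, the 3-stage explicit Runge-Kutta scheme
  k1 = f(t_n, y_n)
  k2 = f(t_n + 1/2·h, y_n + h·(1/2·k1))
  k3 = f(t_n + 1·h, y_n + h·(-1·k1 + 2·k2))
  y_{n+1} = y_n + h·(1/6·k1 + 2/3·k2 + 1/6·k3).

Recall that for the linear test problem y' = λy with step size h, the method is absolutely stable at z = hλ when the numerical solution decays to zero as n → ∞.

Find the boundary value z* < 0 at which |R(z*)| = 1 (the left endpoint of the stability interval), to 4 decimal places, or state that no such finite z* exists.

With y'=λy (z=hλ):
  order 3, 3-stage ⇒ R(z)=1+z+z^2/2+z^3/6
  (e.g. R(-0.63)=0.52678, |R|=0.52678)

Boundary: |R(x)|=1, x<0.
x=-0.63: |R|=0.5268
|R(-2.86)|=1.6691 |R(-2.14)|=0.4836 |R(-1.1)|=0.2832
Bisect:
  x_lo=-3.3307 |R|=2.9423  x_hi=-0.0652 |R|=0.9369
  mid=-1.69797 |R|=0.07232 →hi
  mid=-2.51435 |R|=1.00265 →lo
  mid=-2.10616 |R|=0.44533 →hi
  mid=-2.31026 |R|=0.69670 →hi
  mid=-2.41231 |R|=0.84232 →hi
  mid=-2.46333 |R|=0.92058 →hi
  mid=-2.48884 |R|=0.96113 →hi
  ...
  [-2.51276,-2.51256] ⇒ x*=-2.5127
So |R|<1 on (-2.5127, 0).

left endpoint -2.5127.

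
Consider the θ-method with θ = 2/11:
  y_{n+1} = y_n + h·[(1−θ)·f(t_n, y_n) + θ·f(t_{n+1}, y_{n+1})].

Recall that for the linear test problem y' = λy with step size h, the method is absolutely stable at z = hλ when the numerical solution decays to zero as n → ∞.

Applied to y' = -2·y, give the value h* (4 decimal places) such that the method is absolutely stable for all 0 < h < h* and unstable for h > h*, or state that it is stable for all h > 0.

(-3.1429,0); λ=-2 ⇒ h* = (22/7)/2 = 1.5714.

On y'=λy, z=hλ:
  y_{n+1} = y_n + z·[9/11·y_n + 2/11·y_{n+1}] ⇒ (1 − 2/11z)y_{n+1} = (1 + 9/11z)y_n
  Hence R(z) = (1 + 9/11z)/(1 − 2/11z).

Solve |R(x)|<1 on ℝ⁻.
x=-1.63: |R|=0.2574
R=−1: 1+9/11x = −1+2/11x ⇒ -7/11x=2 ⇒ x=2/(-7/11)=-3.1429
Confirm numerically:
  x=-3.104: |R|=0.98419 <1
  x=-2.866: |R|=0.88417 <1
  x=-2.221: |R|=0.58211 <1
  x=-1.850: |R|=0.38435 <1
  x=-3.577: |R|=1.16740 >1
  x=-3.306: |R|=1.06484 >1
  x=-3.291: |R|=1.05898 >1
So |R|<1 on (-3.1429, 0).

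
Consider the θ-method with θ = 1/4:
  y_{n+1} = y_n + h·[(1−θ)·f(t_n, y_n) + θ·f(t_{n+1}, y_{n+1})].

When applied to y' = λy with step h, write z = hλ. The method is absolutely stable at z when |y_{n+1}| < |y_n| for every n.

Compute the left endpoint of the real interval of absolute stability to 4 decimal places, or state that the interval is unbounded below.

With y'=λy (z=hλ):
  y_{n+1} = y_n + z·[3/4·y_n + 1/4·y_{n+1}] ⇒ (1 − 1/4z)y_{n+1} = (1 + 3/4z)y_n
  ⇒ R(z) = (1 + 3/4z)/(1 − 1/4z).

Solve |R(x)|<1 on ℝ⁻.
x=-1.46: |R|=0.0696
R=−1: 1+3/4x = −1+1/4x ⇒ -1/2x=2 ⇒ x=2/(-1/2)=-4.0000
Confirm numerically:
  x=-3.783: |R|=0.94424 <1
  x=-3.742: |R|=0.93335 <1
  x=-2.750: |R|=0.62963 <1
  x=-2.182: |R|=0.41184 <1
  x=-4.240: |R|=1.05825 >1
  x=-4.182: |R|=1.04449 >1
  x=-4.155: |R|=1.03801 >1
Stable set (-4.0000, 0).

z* = -4.0000.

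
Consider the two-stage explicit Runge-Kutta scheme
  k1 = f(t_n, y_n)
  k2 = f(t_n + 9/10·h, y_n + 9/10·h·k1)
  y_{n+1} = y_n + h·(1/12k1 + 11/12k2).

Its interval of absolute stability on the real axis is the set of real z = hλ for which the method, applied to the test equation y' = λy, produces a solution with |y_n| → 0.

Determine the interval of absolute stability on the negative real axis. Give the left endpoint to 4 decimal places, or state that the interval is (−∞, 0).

(-1.2121, 0).

On y'=λy, z=hλ:
  k1=λy_n ⇒ h·k1=z·y_n;  k2=λ(1+9/10z)y_n ⇒ h·k2=z(1+9/10z)y_n
  y_{n+1}/y_n = 1 + 1/12z + 11/12z(1+9/10z) = 1 + z + 33/40z²
  ⇒ R(z) = 1 + z + 33/40z².

Solve |R(x)|<1 on ℝ⁻.
x=-1.35: |R|=1.1536
R=1: x+33/40x²=0 ⇒ x=−40/33=-1.2121; min R=1−1/(4·33/40)=0.6970>−1
Confirm numerically:
  x=-1.190: |R|=0.97828 <1
  x=-0.877: |R|=0.75753 <1
  x=-0.696: |R|=0.70364 <1
  x=-0.592: |R|=0.69713 <1
  x=-1.462: |R|=1.30139 >1
  x=-1.313: |R|=1.10927 >1
Stable set (-1.2121, 0).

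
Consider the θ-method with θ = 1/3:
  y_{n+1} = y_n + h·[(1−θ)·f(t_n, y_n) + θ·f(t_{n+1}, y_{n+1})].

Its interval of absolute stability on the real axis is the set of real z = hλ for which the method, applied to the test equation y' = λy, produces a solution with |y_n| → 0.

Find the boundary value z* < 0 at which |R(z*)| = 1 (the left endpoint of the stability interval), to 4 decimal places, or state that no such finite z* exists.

Set f=λy, z=hλ:
  y_{n+1} = y_n + z·[2/3·y_n + 1/3·y_{n+1}] ⇒ (1 − 1/3z)y_{n+1} = (1 + 2/3z)y_n
  Hence R(z) = (1 + 2/3z)/(1 − 1/3z).

Need |R(x)|<1, x<0.
x=-0.7: |R|=0.4324
R=−1: 1+2/3x = −1+1/3x ⇒ -1/3x=2 ⇒ x=2/(-1/3)=-6.0000
Confirm numerically:
  x=-5.846: |R|=0.98259 <1
  x=-5.089: |R|=0.88738 <1
  x=-4.240: |R|=0.75691 <1
  x=-3.881: |R|=0.69205 <1
  x=-6.599: |R|=1.06240 >1
  x=-6.552: |R|=1.05779 >1
Stable set (-6.0000, 0).

left endpoint -6.0000.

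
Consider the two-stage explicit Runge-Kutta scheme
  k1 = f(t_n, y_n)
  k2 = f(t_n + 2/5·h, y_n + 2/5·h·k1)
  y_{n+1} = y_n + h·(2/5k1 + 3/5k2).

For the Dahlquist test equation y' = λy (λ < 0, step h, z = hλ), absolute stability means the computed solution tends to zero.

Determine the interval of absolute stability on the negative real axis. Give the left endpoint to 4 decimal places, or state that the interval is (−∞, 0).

z∈(-4.1667,0).

With y'=λy (z=hλ):
  k1=λy_n ⇒ h·k1=z·y_n;  k2=λ(1+2/5z)y_n ⇒ h·k2=z(1+2/5z)y_n
  y_{n+1}/y_n = 1 + 2/5z + 3/5z(1+2/5z) = 1 + z + 6/25z²
  so R(z) = 1 + z + 6/25z².

Need |R(x)|<1, x<0.
x=-1.73: |R|=0.0117
R=1: x+6/25x²=0 ⇒ x=−25/6=-4.1667; min R=1−1/(4·6/25)=-0.0417>−1
Confirm numerically:
  x=-3.822: |R|=0.68384 <1
  x=-3.763: |R|=0.63544 <1
  x=-3.281: |R|=0.30259 <1
  x=-1.749: |R|=0.01484 <1
  x=-4.689: |R|=1.58781 >1
  x=-4.408: |R|=1.25531 >1
So |R|<1 on (-4.1667, 0).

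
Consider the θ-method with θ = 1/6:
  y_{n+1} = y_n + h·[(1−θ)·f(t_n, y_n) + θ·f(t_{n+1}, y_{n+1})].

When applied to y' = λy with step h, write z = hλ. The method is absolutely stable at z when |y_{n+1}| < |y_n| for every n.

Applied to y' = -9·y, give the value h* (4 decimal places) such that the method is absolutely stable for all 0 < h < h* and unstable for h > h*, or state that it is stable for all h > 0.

Set f=λy, z=hλ:
  y_{n+1} = y_n + z·[5/6·y_n + 1/6·y_{n+1}] ⇒ (1 − 1/6z)y_{n+1} = (1 + 5/6z)y_n
  Hence R(z) = (1 + 5/6z)/(1 − 1/6z).

Solve |R(x)|<1 on ℝ⁻.
x=-0.32: |R|=0.6962
R=−1: 1+5/6x = −1+1/6x ⇒ -2/3x=2 ⇒ x=2/(-2/3)=-3.0000
Confirm numerically:
  x=-1.985: |R|=0.49155 <1
  x=-1.716: |R|=0.33437 <1
  x=-1.485: |R|=0.19038 <1
  x=-1.447: |R|=0.16584 <1
  x=-3.517: |R|=1.21730 >1
  x=-3.410: |R|=1.17428 >1
  x=-3.242: |R|=1.10474 >1
Interval (-3.0000, 0).

(-3.0000,0); λ=-9 ⇒ h* = (3)/9 = 0.3333.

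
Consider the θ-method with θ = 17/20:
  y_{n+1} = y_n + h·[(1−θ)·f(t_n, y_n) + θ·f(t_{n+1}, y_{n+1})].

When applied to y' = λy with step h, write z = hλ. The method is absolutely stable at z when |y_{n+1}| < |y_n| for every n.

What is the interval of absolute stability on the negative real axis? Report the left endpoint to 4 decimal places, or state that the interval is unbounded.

(−∞, 0) — no finite endpoint.

Set f=λy, z=hλ:
  y_{n+1} = y_n + z·[3/20·y_n + 17/20·y_{n+1}] ⇒ (1 − 17/20z)y_{n+1} = (1 + 3/20z)y_n
  so R(z) = (1 + 3/20z)/(1 − 17/20z).

Solve |R(x)|<1 on ℝ⁻.
x=-0.72: |R|=0.5533
x=-2: |R|=0.2593
x=-10: |R|=0.0526
x=-100: |R|=0.1628
θ=17/20≥1/2 ⇒ |1+3/20x|<|1−17/20x| ∀x<0 ⇒ stable on all of ℝ⁻.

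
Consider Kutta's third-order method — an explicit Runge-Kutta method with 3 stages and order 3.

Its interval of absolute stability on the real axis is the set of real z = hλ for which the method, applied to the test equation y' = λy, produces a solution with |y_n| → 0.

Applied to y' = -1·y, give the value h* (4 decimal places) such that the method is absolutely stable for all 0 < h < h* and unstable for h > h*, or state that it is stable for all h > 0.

On y'=λy, z=hλ:
  order 3, 3-stage ⇒ R(z)=1+z+z^2/2+z^3/6
  (e.g. R(-0.44)=0.64260, |R|=0.64260)

Solve |R(x)|<1 on ℝ⁻.
x=-0.44: |R|=0.6426
|R(-1.9)|=0.2382 |R(-1.81)|=0.1602 |R(-1.02)|=0.3233
Bisect:
  x_lo=-2.9577 |R|=1.8961  x_hi=-0.3451 |R|=0.7076
  mid=-1.65142 |R|=0.03845 →hi
  mid=-2.30457 |R|=0.68900 →hi
  mid=-2.63115 |R|=1.20556 →lo
  mid=-2.46786 |R|=0.92771 →hi
  mid=-2.54950 |R|=1.06147 →lo
  mid=-2.50868 |R|=0.99333 →hi
  mid=-2.52909 |R|=1.02708 →lo
  mid=-2.51889 |R|=1.01013 →lo
  mid=-2.51379 |R|=1.00171 →lo
  mid=-2.51123 |R|=0.99752 →hi
  ...
  [-2.51283,-2.51267] ⇒ x*=-2.5127
So |R|<1 on (-2.5127, 0).

(-2.5127,0); λ=-1 ⇒ h* = 2.5127.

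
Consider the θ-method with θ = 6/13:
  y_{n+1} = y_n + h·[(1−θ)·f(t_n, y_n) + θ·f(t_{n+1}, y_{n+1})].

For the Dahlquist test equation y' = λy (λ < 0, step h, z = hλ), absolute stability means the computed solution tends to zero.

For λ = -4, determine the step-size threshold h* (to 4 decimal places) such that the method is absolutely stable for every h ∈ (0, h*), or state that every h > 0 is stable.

(-26.0000,0); λ=-4 ⇒ h* = (26)/4 = 6.5000.

With y'=λy (z=hλ):
  y_{n+1} = y_n + z·[7/13·y_n + 6/13·y_{n+1}] ⇒ (1 − 6/13z)y_{n+1} = (1 + 7/13z)y_n
  so R(z) = (1 + 7/13z)/(1 − 6/13z).

Solve |R(x)|<1 on ℝ⁻.
x=-0.93: |R|=0.3493
R=−1: 1+7/13x = −1+6/13x ⇒ -1/13x=2 ⇒ x=2/(-1/13)=-26.0000
Confirm numerically:
  x=-16.668: |R|=0.91742 <1
  x=-13.305: |R|=0.86324 <1
  x=-12.958: |R|=0.85628 <1
  x=-11.245: |R|=0.81664 <1
  x=-26.595: |R|=1.00345 >1
  x=-26.224: |R|=1.00131 >1
  x=-26.194: |R|=1.00114 >1
So |R|<1 on (-26.0000, 0).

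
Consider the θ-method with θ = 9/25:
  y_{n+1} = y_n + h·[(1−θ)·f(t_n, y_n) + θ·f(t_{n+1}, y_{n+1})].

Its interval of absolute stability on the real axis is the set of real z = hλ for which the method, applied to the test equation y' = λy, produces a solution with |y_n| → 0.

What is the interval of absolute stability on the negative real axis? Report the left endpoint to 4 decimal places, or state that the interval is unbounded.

(-7.1429, 0).

With y'=λy (z=hλ):
  y_{n+1} = y_n + z·[16/25·y_n + 9/25·y_{n+1}] ⇒ (1 − 9/25z)y_{n+1} = (1 + 16/25z)y_n
  R(z) = (1 + 16/25z)/(1 − 9/25z).

Find x<0 with |R(x)|<1.
x=-1.71: |R|=0.0584
R=−1: 1+16/25x = −1+9/25x ⇒ -7/25x=2 ⇒ x=2/(-7/25)=-7.1429
Confirm numerically:
  x=-6.142: |R|=0.91273 <1
  x=-5.996: |R|=0.89833 <1
  x=-3.277: |R|=0.50340 <1
  x=-7.691: |R|=1.04072 >1
  x=-7.451: |R|=1.02343 >1
  x=-7.362: |R|=1.01681 >1
Interval (-7.1429, 0).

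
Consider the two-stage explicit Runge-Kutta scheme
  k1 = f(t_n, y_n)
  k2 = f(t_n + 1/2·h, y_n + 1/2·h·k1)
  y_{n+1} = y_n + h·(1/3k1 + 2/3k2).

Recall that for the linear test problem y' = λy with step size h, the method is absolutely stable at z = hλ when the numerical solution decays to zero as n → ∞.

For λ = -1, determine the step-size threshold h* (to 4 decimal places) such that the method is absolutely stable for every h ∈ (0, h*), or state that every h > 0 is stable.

(-3.0000,0); λ=-1 ⇒ h* = (3)/1 = 3.0000.

Set f=λy, z=hλ:
  k1=λy_n ⇒ h·k1=z·y_n;  k2=λ(1+1/2z)y_n ⇒ h·k2=z(1+1/2z)y_n
  y_{n+1}/y_n = 1 + 1/3z + 2/3z(1+1/2z) = 1 + z + 1/3z²
  so R(z) = 1 + z + 1/3z².

Solve |R(x)|<1 on ℝ⁻.
x=-0.94: |R|=0.3545
R=1: x+1/3x²=0 ⇒ x=−3=-3.0000; min R=1−1/(4·1/3)=0.2500>−1
Confirm numerically:
  x=-2.832: |R|=0.84141 <1
  x=-2.465: |R|=0.56041 <1
  x=-1.214: |R|=0.27727 <1
  x=-3.185: |R|=1.19641 >1
  x=-3.087: |R|=1.08952 >1
Stable set (-3.0000, 0).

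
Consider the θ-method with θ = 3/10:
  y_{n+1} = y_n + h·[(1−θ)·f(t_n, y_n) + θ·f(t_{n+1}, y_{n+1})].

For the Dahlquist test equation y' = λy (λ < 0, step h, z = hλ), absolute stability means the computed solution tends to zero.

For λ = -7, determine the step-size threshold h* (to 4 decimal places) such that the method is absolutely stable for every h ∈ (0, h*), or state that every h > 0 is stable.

(-5.0000,0); λ=-7 ⇒ h* = (5)/7 = 0.7143.

On y'=λy, z=hλ:
  y_{n+1} = y_n + z·[7/10·y_n + 3/10·y_{n+1}] ⇒ (1 − 3/10z)y_{n+1} = (1 + 7/10z)y_n
  so R(z) = (1 + 7/10z)/(1 − 3/10z).

Boundary: |R(x)|=1, x<0.
x=-1.76: |R|=0.1518
R=−1: 1+7/10x = −1+3/10x ⇒ -2/5x=2 ⇒ x=2/(-2/5)=-5.0000
Confirm numerically:
  x=-4.035: |R|=0.82538 <1
  x=-3.405: |R|=0.68439 <1
  x=-3.074: |R|=0.59921 <1
  x=-2.201: |R|=0.32566 <1
  x=-5.368: |R|=1.05639 >1
  x=-5.360: |R|=1.05521 >1
So |R|<1 on (-5.0000, 0).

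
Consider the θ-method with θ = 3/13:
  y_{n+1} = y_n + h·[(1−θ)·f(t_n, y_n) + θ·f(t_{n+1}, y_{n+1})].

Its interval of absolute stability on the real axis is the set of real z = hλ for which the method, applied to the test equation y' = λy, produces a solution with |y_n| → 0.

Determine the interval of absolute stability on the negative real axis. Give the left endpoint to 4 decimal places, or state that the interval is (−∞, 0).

Test eqn y'=λy, z=hλ:
  y_{n+1} = y_n + z·[10/13·y_n + 3/13·y_{n+1}] ⇒ (1 − 3/13z)y_{n+1} = (1 + 10/13z)y_n
  so R(z) = (1 + 10/13z)/(1 − 3/13z).

Find x<0 with |R(x)|<1.
x=-0.91: |R|=0.2479
R=−1: 1+10/13x = −1+3/13x ⇒ -7/13x=2 ⇒ x=2/(-7/13)=-3.7143
Confirm numerically:
  x=-3.610: |R|=0.96937 <1
  x=-3.391: |R|=0.90234 <1
  x=-1.772: |R|=0.25770 <1
  x=-1.753: |R|=0.24810 <1
  x=-4.265: |R|=1.14945 >1
  x=-4.017: |R|=1.08459 >1
Interval (-3.7143, 0).

z∈(-3.7143,0).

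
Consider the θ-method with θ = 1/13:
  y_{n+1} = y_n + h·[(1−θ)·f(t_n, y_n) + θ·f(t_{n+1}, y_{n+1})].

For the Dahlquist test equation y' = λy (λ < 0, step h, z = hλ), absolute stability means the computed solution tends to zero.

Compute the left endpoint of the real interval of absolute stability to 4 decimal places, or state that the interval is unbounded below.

Test eqn y'=λy, z=hλ:
  y_{n+1} = y_n + z·[12/13·y_n + 1/13·y_{n+1}] ⇒ (1 − 1/13z)y_{n+1} = (1 + 12/13z)y_n
  Hence R(z) = (1 + 12/13z)/(1 − 1/13z).

Boundary: |R(x)|=1, x<0.
x=-1.74: |R|=0.5346
R=−1: 1+12/13x = −1+1/13x ⇒ -11/13x=2 ⇒ x=2/(-11/13)=-2.3636
Confirm numerically:
  x=-1.830: |R|=0.60418 <1
  x=-1.430: |R|=0.28829 <1
  x=-1.272: |R|=0.15863 <1
  x=-0.986: |R|=0.08351 <1
  x=-2.912: |R|=1.37908 >1
  x=-2.643: |R|=1.19645 >1
  x=-2.498: |R|=1.09537 >1
Interval (-2.3636, 0).

left endpoint -2.3636.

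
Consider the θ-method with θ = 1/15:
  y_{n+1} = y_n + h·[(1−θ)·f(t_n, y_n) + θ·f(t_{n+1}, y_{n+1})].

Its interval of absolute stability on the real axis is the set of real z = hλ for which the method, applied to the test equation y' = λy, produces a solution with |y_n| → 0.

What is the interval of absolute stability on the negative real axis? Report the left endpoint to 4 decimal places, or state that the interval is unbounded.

z∈(-2.3077,0).

Set f=λy, z=hλ:
  y_{n+1} = y_n + z·[14/15·y_n + 1/15·y_{n+1}] ⇒ (1 − 1/15z)y_{n+1} = (1 + 14/15z)y_n
  so R(z) = (1 + 14/15z)/(1 − 1/15z).

Find x<0 with |R(x)|<1.
x=-1.54: |R|=0.3966
R=−1: 1+14/15x = −1+1/15x ⇒ -13/15x=2 ⇒ x=2/(-13/15)=-2.3077
Confirm numerically:
  x=-2.012: |R|=0.77404 <1
  x=-1.155: |R|=0.07242 <1
  x=-1.068: |R|=0.00299 <1
  x=-2.798: |R|=1.35813 >1
  x=-2.348: |R|=1.03021 >1
Interval (-2.3077, 0).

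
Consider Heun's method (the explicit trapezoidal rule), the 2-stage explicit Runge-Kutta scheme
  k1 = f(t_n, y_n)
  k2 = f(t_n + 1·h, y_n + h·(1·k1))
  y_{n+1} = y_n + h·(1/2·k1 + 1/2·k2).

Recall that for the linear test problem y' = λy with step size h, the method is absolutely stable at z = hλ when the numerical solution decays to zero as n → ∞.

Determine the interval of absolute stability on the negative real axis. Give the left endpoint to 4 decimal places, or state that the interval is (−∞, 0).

Set f=λy, z=hλ:
  order 2, 2-stage ⇒ R(z)=1+z+z^2/2
  (e.g. R(-0.37)=0.69845, |R|=0.69845)

Boundary: |R(x)|=1, x<0.
x=-0.37: |R|=0.6985
|R(-2.14)|=1.1498 |R(-1.99)|=0.9900 |R(-1.57)|=0.6624
Bisect:
  x_lo=-2.8047 |R|=2.1284  x_hi=-0.1915 |R|=0.8268
  mid=-1.49811 |R|=0.62406 →hi
  mid=-2.15139 |R|=1.16285 →lo
  mid=-1.82475 |R|=0.84011 →hi
  mid=-1.98807 |R|=0.98814 →hi
  mid=-2.06973 |R|=1.07216 →lo
  mid=-2.02890 |R|=1.02932 →lo
  mid=-2.00849 |R|=1.00852 →lo
  ...
  [-2.00003,-1.99987] ⇒ x*=-2.0000
Stable set (-2.0000, 0).

(-2.0000, 0).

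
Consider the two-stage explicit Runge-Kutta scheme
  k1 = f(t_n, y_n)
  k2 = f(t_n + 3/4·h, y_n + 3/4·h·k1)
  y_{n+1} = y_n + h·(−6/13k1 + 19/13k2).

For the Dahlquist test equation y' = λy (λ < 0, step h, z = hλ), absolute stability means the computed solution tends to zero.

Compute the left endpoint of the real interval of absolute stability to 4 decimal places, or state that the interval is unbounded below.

z* = -0.9123.

Set f=λy, z=hλ:
  k1=λy_n ⇒ h·k1=z·y_n;  k2=λ(1+3/4z)y_n ⇒ h·k2=z(1+3/4z)y_n
  y_{n+1}/y_n = 1 − 6/13z + 19/13z(1+3/4z) = 1 + z + 57/52z²
  ⇒ R(z) = 1 + z + 57/52z².

Need |R(x)|<1, x<0.
x=-0.65: |R|=0.8131
R=1: x+57/52x²=0 ⇒ x=−52/57=-0.9123; min R=1−1/(4·57/52)=0.7719>−1
Confirm numerically:
  x=-0.584: |R|=0.78985 <1
  x=-0.484: |R|=0.77278 <1
  x=-0.418: |R|=0.77352 <1
  x=-1.401: |R|=1.75053 >1
  x=-1.309: |R|=1.56924 >1
Interval (-0.9123, 0).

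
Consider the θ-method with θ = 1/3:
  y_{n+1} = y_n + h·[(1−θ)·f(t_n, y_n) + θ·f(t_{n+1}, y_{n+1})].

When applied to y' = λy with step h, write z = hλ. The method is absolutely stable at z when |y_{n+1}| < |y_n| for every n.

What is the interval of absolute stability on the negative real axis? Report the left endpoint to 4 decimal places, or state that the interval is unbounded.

Set f=λy, z=hλ:
  y_{n+1} = y_n + z·[2/3·y_n + 1/3·y_{n+1}] ⇒ (1 − 1/3z)y_{n+1} = (1 + 2/3z)y_n
  ⇒ R(z) = (1 + 2/3z)/(1 − 1/3z).

Find x<0 with |R(x)|<1.
x=-0.9: |R|=0.3077
R=−1: 1+2/3x = −1+1/3x ⇒ -1/3x=2 ⇒ x=2/(-1/3)=-6.0000
Confirm numerically:
  x=-5.339: |R|=0.92073 <1
  x=-4.142: |R|=0.73985 <1
  x=-3.351: |R|=0.58290 <1
  x=-6.544: |R|=1.05700 >1
  x=-6.336: |R|=1.03599 >1
  x=-6.147: |R|=1.01607 >1
So |R|<1 on (-6.0000, 0).

z∈(-6.0000,0).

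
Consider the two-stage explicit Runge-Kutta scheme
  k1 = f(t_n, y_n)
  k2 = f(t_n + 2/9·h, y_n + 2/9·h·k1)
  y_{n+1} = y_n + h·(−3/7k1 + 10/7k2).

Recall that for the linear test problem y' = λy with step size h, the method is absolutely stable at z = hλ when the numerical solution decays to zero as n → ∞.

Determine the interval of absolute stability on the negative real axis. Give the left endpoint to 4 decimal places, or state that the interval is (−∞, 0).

(-3.1500, 0).

With y'=λy (z=hλ):
  k1=λy_n ⇒ h·k1=z·y_n;  k2=λ(1+2/9z)y_n ⇒ h·k2=z(1+2/9z)y_n
  y_{n+1}/y_n = 1 − 3/7z + 10/7z(1+2/9z) = 1 + z + 20/63z²
  R(z) = 1 + z + 20/63z².

Find x<0 with |R(x)|<1.
x=-1.16: |R|=0.2672
R=1: x+20/63x²=0 ⇒ x=−63/20=-3.1500; min R=1−1/(4·20/63)=0.2125>−1
Confirm numerically:
  x=-2.133: |R|=0.31135 <1
  x=-1.538: |R|=0.21293 <1
  x=-1.303: |R|=0.23599 <1
  x=-3.366: |R|=1.23081 >1
  x=-3.324: |R|=1.18361 >1
Stable set (-3.1500, 0).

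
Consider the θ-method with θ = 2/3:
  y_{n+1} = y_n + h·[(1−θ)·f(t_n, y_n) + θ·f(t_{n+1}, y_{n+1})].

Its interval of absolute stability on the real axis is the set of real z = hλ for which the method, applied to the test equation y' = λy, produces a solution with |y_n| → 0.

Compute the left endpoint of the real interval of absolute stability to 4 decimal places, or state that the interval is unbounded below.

Test eqn y'=λy, z=hλ:
  y_{n+1} = y_n + z·[1/3·y_n + 2/3·y_{n+1}] ⇒ (1 − 2/3z)y_{n+1} = (1 + 1/3z)y_n
  R(z) = (1 + 1/3z)/(1 − 2/3z).

Boundary: |R(x)|=1, x<0.
x=-1.24: |R|=0.3212
x=-2: |R|=0.1429
x=-10: |R|=0.3043
x=-100: |R|=0.4778
θ=2/3≥1/2 ⇒ |1+1/3x|<|1−2/3x| ∀x<0 ⇒ stable on all of ℝ⁻.

(−∞, 0) — no finite endpoint.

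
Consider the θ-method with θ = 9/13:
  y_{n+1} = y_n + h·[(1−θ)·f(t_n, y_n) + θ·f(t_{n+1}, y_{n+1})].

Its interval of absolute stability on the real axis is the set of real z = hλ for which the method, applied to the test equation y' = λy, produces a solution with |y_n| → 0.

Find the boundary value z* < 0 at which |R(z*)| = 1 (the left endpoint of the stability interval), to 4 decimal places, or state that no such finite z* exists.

Set f=λy, z=hλ:
  y_{n+1} = y_n + z·[4/13·y_n + 9/13·y_{n+1}] ⇒ (1 − 9/13z)y_{n+1} = (1 + 4/13z)y_n
  R(z) = (1 + 4/13z)/(1 − 9/13z).

Need |R(x)|<1, x<0.
x=-1.39: |R|=0.2917
x=-2: |R|=0.1613
x=-10: |R|=0.2621
x=-100: |R|=0.4239
θ=9/13≥1/2 ⇒ |1+4/13x|<|1−9/13x| ∀x<0 ⇒ stable on all of ℝ⁻.

interval (−∞, 0).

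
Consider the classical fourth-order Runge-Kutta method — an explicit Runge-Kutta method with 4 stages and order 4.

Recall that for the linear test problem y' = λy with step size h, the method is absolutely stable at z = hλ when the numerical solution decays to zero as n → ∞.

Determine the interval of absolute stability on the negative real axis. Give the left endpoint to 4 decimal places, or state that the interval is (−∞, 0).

z∈(-2.7853,0).

Test eqn y'=λy, z=hλ:
  order 4, 4-stage ⇒ R(z)=1+z+z^2/2+z^3/6+z^4/24
  (e.g. R(-0.97)=0.38523, |R|=0.38523)

Need |R(x)|<1, x<0.
x=-0.97: |R|=0.3852
|R(-2.59)|=0.7433 |R(-1.03)|=0.3652 |R(-0.69)|=0.5027
Bisect:
  x_lo=-3.4870 |R|=2.6863  x_hi=-0.3941 |R|=0.6743
  mid=-1.94057 |R|=0.31525 →hi
  mid=-2.71378 |R|=0.89743 →hi
  mid=-3.10039 |R|=1.58872 →lo
  mid=-2.90708 |R|=1.19970 →lo
  mid=-2.81043 |R|=1.03857 →lo
  mid=-2.76211 |R|=0.96560 →hi
  mid=-2.78627 |R|=1.00147 →lo
  ...
  [-2.78533,-2.78514] ⇒ x*=-2.7853
Interval (-2.7853, 0).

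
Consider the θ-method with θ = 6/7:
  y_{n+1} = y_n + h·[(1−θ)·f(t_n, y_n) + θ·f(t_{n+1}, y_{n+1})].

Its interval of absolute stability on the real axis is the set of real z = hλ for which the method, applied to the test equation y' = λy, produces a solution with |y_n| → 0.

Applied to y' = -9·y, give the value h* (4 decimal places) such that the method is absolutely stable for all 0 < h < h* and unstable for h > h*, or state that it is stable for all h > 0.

Test eqn y'=λy, z=hλ:
  y_{n+1} = y_n + z·[1/7·y_n + 6/7·y_{n+1}] ⇒ (1 − 6/7z)y_{n+1} = (1 + 1/7z)y_n
  Hence R(z) = (1 + 1/7z)/(1 − 6/7z).

Find x<0 with |R(x)|<1.
x=-1.19: |R|=0.4109
x=-2: |R|=0.2632
x=-10: |R|=0.0448
x=-100: |R|=0.1532
θ=6/7≥1/2 ⇒ |1+1/7x|<|1−6/7x| ∀x<0 ⇒ unbounded interval.

interval (−∞, 0). Any h>0 works for λ=-9.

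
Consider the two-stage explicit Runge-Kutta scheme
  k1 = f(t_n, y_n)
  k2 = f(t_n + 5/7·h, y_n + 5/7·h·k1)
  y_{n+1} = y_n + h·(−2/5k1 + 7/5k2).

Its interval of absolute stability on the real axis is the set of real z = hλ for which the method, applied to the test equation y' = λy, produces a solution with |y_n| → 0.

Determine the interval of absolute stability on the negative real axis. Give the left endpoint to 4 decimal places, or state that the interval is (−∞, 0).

(-1.0000, 0).

Test eqn y'=λy, z=hλ:
  k1=λy_n ⇒ h·k1=z·y_n;  k2=λ(1+5/7z)y_n ⇒ h·k2=z(1+5/7z)y_n
  y_{n+1}/y_n = 1 − 2/5z + 7/5z(1+5/7z) = 1 + z + z²
  ⇒ R(z) = 1 + z + z².

Solve |R(x)|<1 on ℝ⁻.
x=-0.5: |R|=0.7500
R=1: x+1x²=0 ⇒ x=−1=-1.0000; min R=1−1/(4·1)=0.7500>−1
Confirm numerically:
  x=-0.923: |R|=0.92893 <1
  x=-0.834: |R|=0.86156 <1
  x=-0.490: |R|=0.75010 <1
  x=-1.598: |R|=1.95560 >1
  x=-1.541: |R|=1.83368 >1
  x=-1.498: |R|=1.74600 >1
Interval (-1.0000, 0).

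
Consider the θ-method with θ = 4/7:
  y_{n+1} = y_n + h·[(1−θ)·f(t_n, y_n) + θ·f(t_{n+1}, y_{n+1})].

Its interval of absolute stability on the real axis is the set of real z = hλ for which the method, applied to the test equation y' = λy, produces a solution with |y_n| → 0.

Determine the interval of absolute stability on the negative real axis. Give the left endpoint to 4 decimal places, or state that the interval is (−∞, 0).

Set f=λy, z=hλ:
  y_{n+1} = y_n + z·[3/7·y_n + 4/7·y_{n+1}] ⇒ (1 − 4/7z)y_{n+1} = (1 + 3/7z)y_n
  Hence R(z) = (1 + 3/7z)/(1 − 4/7z).

Boundary: |R(x)|=1, x<0.
x=-0.36: |R|=0.7014
x=-2: |R|=0.0667
x=-10: |R|=0.4894
x=-100: |R|=0.7199
θ=4/7≥1/2 ⇒ |1+3/7x|<|1−4/7x| ∀x<0 ⇒ interval (−∞,0).

interval (−∞, 0).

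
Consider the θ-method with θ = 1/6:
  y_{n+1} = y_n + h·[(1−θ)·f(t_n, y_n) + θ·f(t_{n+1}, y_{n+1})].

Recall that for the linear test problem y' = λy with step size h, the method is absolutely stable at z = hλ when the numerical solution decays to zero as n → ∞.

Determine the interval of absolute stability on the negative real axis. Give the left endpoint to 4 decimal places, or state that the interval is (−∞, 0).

Set f=λy, z=hλ:
  y_{n+1} = y_n + z·[5/6·y_n + 1/6·y_{n+1}] ⇒ (1 − 1/6z)y_{n+1} = (1 + 5/6z)y_n
  so R(z) = (1 + 5/6z)/(1 − 1/6z).

Solve |R(x)|<1 on ℝ⁻.
x=-0.86: |R|=0.2478
R=−1: 1+5/6x = −1+1/6x ⇒ -2/3x=2 ⇒ x=2/(-2/3)=-3.0000
Confirm numerically:
  x=-2.838: |R|=0.92668 <1
  x=-2.697: |R|=0.86064 <1
  x=-2.646: |R|=0.83622 <1
  x=-3.317: |R|=1.13610 >1
  x=-3.058: |R|=1.02561 >1
Interval (-3.0000, 0).

z∈(-3.0000,0).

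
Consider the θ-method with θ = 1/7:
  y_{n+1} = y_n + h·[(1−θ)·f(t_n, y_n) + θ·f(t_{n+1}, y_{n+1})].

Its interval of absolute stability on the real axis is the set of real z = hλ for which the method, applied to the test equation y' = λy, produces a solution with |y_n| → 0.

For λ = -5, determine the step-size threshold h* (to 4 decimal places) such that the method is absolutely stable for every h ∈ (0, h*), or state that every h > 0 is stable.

On y'=λy, z=hλ:
  y_{n+1} = y_n + z·[6/7·y_n + 1/7·y_{n+1}] ⇒ (1 − 1/7z)y_{n+1} = (1 + 6/7z)y_n
  R(z) = (1 + 6/7z)/(1 − 1/7z).

Find x<0 with |R(x)|<1.
x=-0.39: |R|=0.6306
R=−1: 1+6/7x = −1+1/7x ⇒ -5/7x=2 ⇒ x=2/(-5/7)=-2.8000
Confirm numerically:
  x=-2.594: |R|=0.89264 <1
  x=-1.791: |R|=0.42612 <1
  x=-1.605: |R|=0.30564 <1
  x=-1.273: |R|=0.07712 <1
  x=-3.388: |R|=1.28302 >1
  x=-2.926: |R|=1.06347 >1
Stable set (-2.8000, 0).

(-2.8000,0); λ=-5 ⇒ h* = (14/5)/5 = 0.5600.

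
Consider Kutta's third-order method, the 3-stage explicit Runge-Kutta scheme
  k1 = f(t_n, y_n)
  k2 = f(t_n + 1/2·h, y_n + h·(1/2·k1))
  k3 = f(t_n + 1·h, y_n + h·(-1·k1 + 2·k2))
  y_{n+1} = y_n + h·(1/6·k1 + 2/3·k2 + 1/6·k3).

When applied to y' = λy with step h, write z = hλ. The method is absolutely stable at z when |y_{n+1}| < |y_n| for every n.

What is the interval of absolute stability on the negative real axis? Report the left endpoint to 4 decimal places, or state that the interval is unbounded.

Test eqn y'=λy, z=hλ:
  order 3, 3-stage ⇒ R(z)=1+z+z^2/2+z^3/6
  (e.g. R(-0.42)=0.65585, |R|=0.65585)

Solve |R(x)|<1 on ℝ⁻.
x=-0.42: |R|=0.6559
|R(-2.16)|=0.5068 |R(-0.83)|=0.4192 |R(-0.69)|=0.4933
Bisect:
  x_lo=-2.8263 |R|=1.5950  x_hi=-0.2170 |R|=0.8048
  mid=-1.52165 |R|=0.04885 →hi
  mid=-2.17398 |R|=0.52332 →hi
  mid=-2.50014 |R|=0.97939 →hi
  mid=-2.66322 |R|=1.26510 →lo
  mid=-2.58168 |R|=1.11699 →lo
  mid=-2.54091 |R|=1.04691 →lo
  mid=-2.52052 |R|=1.01283 →lo
  ...
  [-2.51288,-2.51272] ⇒ x*=-2.5127
So |R|<1 on (-2.5127, 0).

(-2.5127, 0).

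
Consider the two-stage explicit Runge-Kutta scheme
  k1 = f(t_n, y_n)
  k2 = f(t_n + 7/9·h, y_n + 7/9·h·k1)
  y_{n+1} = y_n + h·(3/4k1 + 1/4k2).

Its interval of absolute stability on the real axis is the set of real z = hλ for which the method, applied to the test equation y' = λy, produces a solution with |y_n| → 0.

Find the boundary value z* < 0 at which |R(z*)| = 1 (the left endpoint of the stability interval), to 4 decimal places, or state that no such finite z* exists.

Test eqn y'=λy, z=hλ:
  k1=λy_n ⇒ h·k1=z·y_n;  k2=λ(1+7/9z)y_n ⇒ h·k2=z(1+7/9z)y_n
  y_{n+1}/y_n = 1 + 3/4z + 1/4z(1+7/9z) = 1 + z + 7/36z²
  Hence R(z) = 1 + z + 7/36z².

Need |R(x)|<1, x<0.
x=-0.66: |R|=0.4247
R=1: x+7/36x²=0 ⇒ x=−36/7=-5.1429; min R=1−1/(4·7/36)=-0.2857>−1
Confirm numerically:
  x=-4.545: |R|=0.47164 <1
  x=-4.028: |R|=0.12682 <1
  x=-2.564: |R|=0.28570 <1
  x=-5.707: |R|=1.62603 >1
  x=-5.341: |R|=1.20578 >1
  x=-5.204: |R|=1.06187 >1
Stable set (-5.1429, 0).

z* = -5.1429.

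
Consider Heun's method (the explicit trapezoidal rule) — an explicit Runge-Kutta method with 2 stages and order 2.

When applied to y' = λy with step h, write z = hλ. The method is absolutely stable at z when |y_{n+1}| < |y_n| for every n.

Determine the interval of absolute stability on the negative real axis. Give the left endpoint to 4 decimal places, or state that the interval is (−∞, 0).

Set f=λy, z=hλ:
  order 2, 2-stage ⇒ R(z)=1+z+z^2/2
  (e.g. R(-0.52)=0.61520, |R|=0.61520)

Solve |R(x)|<1 on ℝ⁻.
x=-0.52: |R|=0.6152
|R(-1.91)|=0.9140 |R(-1.08)|=0.5032 |R(-1.07)|=0.5025
Bisect:
  x_lo=-2.4492 |R|=1.5501  x_hi=-0.2081 |R|=0.8136
  mid=-1.32865 |R|=0.55401 →hi
  mid=-1.88894 |R|=0.89511 →hi
  mid=-2.16909 |R|=1.18339 →lo
  mid=-2.02902 |R|=1.02944 →lo
  mid=-1.95898 |R|=0.95982 →hi
  mid=-1.99400 |R|=0.99402 →hi
  mid=-2.01151 |R|=1.01158 →lo
  mid=-2.00275 |R|=1.00276 →lo
  mid=-1.99838 |R|=0.99838 →hi
  mid=-2.00057 |R|=1.00057 →lo
  ...
  [-2.00002,-1.99988] ⇒ x*=-2.0000
Stable set (-2.0000, 0).

(-2.0000, 0).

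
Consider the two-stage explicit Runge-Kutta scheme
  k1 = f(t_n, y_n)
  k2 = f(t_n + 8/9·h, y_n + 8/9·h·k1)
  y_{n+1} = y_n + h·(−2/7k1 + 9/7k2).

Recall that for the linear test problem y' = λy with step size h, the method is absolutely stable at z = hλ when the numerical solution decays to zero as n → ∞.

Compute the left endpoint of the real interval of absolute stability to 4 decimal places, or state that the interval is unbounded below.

left endpoint -0.8750.

On y'=λy, z=hλ:
  k1=λy_n ⇒ h·k1=z·y_n;  k2=λ(1+8/9z)y_n ⇒ h·k2=z(1+8/9z)y_n
  y_{n+1}/y_n = 1 − 2/7z + 9/7z(1+8/9z) = 1 + z + 8/7z²
  ⇒ R(z) = 1 + z + 8/7z².

Find x<0 with |R(x)|<1.
x=-0.41: |R|=0.7821
R=1: x+8/7x²=0 ⇒ x=−7/8=-0.8750; min R=1−1/(4·8/7)=0.7812>−1
Confirm numerically:
  x=-0.827: |R|=0.95463 <1
  x=-0.813: |R|=0.94239 <1
  x=-0.490: |R|=0.78440 <1
  x=-0.398: |R|=0.78303 <1
  x=-1.465: |R|=1.98783 >1
  x=-0.936: |R|=1.06525 >1
  x=-0.913: |R|=1.03965 >1
Stable set (-0.8750, 0).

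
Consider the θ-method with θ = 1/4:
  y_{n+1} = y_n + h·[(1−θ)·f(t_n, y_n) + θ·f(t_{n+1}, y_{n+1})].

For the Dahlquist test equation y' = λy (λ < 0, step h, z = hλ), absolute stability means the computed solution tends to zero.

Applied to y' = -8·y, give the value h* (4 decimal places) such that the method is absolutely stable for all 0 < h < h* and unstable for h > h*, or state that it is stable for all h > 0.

(-4.0000,0); λ=-8 ⇒ h* = (4)/8 = 0.5000.

On y'=λy, z=hλ:
  y_{n+1} = y_n + z·[3/4·y_n + 1/4·y_{n+1}] ⇒ (1 − 1/4z)y_{n+1} = (1 + 3/4z)y_n
  Hence R(z) = (1 + 3/4z)/(1 − 1/4z).

Solve |R(x)|<1 on ℝ⁻.
x=-1.48: |R|=0.0803
R=−1: 1+3/4x = −1+1/4x ⇒ -1/2x=2 ⇒ x=2/(-1/2)=-4.0000
Confirm numerically:
  x=-3.625: |R|=0.90164 <1
  x=-3.206: |R|=0.77963 <1
  x=-2.977: |R|=0.70675 <1
  x=-2.498: |R|=0.53770 <1
  x=-4.510: |R|=1.11986 >1
  x=-4.462: |R|=1.10919 >1
  x=-4.081: |R|=1.02005 >1
Interval (-4.0000, 0).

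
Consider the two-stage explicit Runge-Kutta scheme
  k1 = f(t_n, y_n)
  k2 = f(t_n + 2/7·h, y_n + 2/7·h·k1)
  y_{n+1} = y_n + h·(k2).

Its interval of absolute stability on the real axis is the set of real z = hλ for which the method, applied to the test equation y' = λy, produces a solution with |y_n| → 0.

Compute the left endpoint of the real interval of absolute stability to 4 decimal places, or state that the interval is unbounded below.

left endpoint -3.5000.

With y'=λy (z=hλ):
  k1=λy_n ⇒ h·k1=z·y_n;  k2=λ(1+2/7z)y_n ⇒ h·k2=z(1+2/7z)y_n
  y_{n+1}/y_n = 1 + z(1+2/7z) = 1 + z + 2/7z²
  ⇒ R(z) = 1 + z + 2/7z².

Solve |R(x)|<1 on ℝ⁻.
x=-1.08: |R|=0.2533
R=1: x+2/7x²=0 ⇒ x=−7/2=-3.5000; min R=1−1/(4·2/7)=0.1250>−1
Confirm numerically:
  x=-3.159: |R|=0.69222 <1
  x=-2.964: |R|=0.54608 <1
  x=-1.562: |R|=0.13510 <1
  x=-1.409: |R|=0.15822 <1
  x=-3.937: |R|=1.49156 >1
  x=-3.875: |R|=1.41518 >1
  x=-3.739: |R|=1.25532 >1
Interval (-3.5000, 0).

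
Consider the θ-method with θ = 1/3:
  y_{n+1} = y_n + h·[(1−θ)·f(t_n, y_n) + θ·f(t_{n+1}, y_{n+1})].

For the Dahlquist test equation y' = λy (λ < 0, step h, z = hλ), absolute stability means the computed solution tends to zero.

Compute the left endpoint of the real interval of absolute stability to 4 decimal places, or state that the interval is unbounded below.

With y'=λy (z=hλ):
  y_{n+1} = y_n + z·[2/3·y_n + 1/3·y_{n+1}] ⇒ (1 − 1/3z)y_{n+1} = (1 + 2/3z)y_n
  so R(z) = (1 + 2/3z)/(1 − 1/3z).

Solve |R(x)|<1 on ℝ⁻.
x=-0.45: |R|=0.6087
R=−1: 1+2/3x = −1+1/3x ⇒ -1/3x=2 ⇒ x=2/(-1/3)=-6.0000
Confirm numerically:
  x=-5.712: |R|=0.96694 <1
  x=-5.192: |R|=0.90137 <1
  x=-3.847: |R|=0.68556 <1
  x=-6.464: |R|=1.04903 >1
  x=-6.408: |R|=1.04337 >1
  x=-6.030: |R|=1.00332 >1
Stable set (-6.0000, 0).

z* = -6.0000.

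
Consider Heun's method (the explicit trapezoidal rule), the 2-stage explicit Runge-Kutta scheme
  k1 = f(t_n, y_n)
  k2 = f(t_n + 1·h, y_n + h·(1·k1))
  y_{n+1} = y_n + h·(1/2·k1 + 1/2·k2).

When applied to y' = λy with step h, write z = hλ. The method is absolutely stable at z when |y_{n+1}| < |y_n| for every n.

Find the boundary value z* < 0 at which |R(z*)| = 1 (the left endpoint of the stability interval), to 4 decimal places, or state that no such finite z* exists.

z* = -2.0000.

With y'=λy (z=hλ):
  order 2, 2-stage ⇒ R(z)=1+z+z^2/2
  (e.g. R(-1.3)=0.54500, |R|=0.54500)

Solve |R(x)|<1 on ℝ⁻.
x=-1.3: |R|=0.5450
|R(-2.37)|=1.4385 |R(-2.13)|=1.1384 |R(-1.89)|=0.8960
Bisect:
  x_lo=-2.5309 |R|=1.6719  x_hi=-0.3733 |R|=0.6964
  mid=-1.45209 |R|=0.60219 →hi
  mid=-1.99151 |R|=0.99154 →hi
  mid=-2.26122 |R|=1.29533 →lo
  mid=-2.12636 |R|=1.13435 →lo
  mid=-2.05893 |R|=1.06067 →lo
  mid=-2.02522 |R|=1.02554 →lo
  mid=-2.00836 |R|=1.00840 →lo
  ...
  [-2.00007,-1.99994] ⇒ x*=-2.0000
Stable set (-2.0000, 0).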